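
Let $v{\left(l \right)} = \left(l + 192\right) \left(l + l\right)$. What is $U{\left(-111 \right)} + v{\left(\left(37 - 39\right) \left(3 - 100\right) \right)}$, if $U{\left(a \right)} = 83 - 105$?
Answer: $149746$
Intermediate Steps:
$U{\left(a \right)} = -22$ ($U{\left(a \right)} = 83 - 105 = -22$)
$v{\left(l \right)} = 2 l \left(192 + l\right)$ ($v{\left(l \right)} = \left(192 + l\right) 2 l = 2 l \left(192 + l\right)$)
$U{\left(-111 \right)} + v{\left(\left(37 - 39\right) \left(3 - 100\right) \right)} = -22 + 2 \left(37 - 39\right) \left(3 - 100\right) \left(192 + \left(37 - 39\right) \left(3 - 100\right)\right) = -22 + 2 \left(37 - 39\right) \left(-97\right) \left(192 + \left(37 - 39\right) \left(-97\right)\right) = -22 + 2 \left(\left(-2\right) \left(-97\right)\right) \left(192 - -194\right) = -22 + 2 \cdot 194 \left(192 + 194\right) = -22 + 2 \cdot 194 \cdot 386 = -22 + 149768 = 149746$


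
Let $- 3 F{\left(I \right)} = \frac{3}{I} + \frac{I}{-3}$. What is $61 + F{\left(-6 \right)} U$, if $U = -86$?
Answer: $104$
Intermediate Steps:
$F{\left(I \right)} = - \frac{1}{I} + \frac{I}{9}$ ($F{\left(I \right)} = - \frac{\frac{3}{I} + \frac{I}{-3}}{3} = - \frac{\frac{3}{I} + I \left(- \frac{1}{3}\right)}{3} = - \frac{\frac{3}{I} - \frac{I}{3}}{3} = - \frac{1}{I} + \frac{I}{9}$)
$61 + F{\left(-6 \right)} U = 61 + \left(- \frac{1}{-6} + \frac{1}{9} \left(-6\right)\right) \left(-86\right) = 61 + \left(\left(-1\right) \left(- \frac{1}{6}\right) - \frac{2}{3}\right) \left(-86\right) = 61 + \left(\frac{1}{6} - \frac{2}{3}\right) \left(-86\right) = 61 - -43 = 61 + 43 = 104$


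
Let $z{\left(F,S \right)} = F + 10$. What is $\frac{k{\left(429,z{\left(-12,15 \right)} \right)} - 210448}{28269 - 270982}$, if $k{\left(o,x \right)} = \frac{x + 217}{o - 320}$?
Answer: $\frac{22938617}{26455717} \approx 0.86706$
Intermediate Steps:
$z{\left(F,S \right)} = 10 + F$
$k{\left(o,x \right)} = \frac{217 + x}{-320 + o}$
$\frac{k{\left(429,z{\left(-12,15 \right)} \right)} - 210448}{28269 - 270982} = \frac{\frac{217 + \left(10 - 12\right)}{-320 + 429} - 210448}{28269 - 270982} = \frac{\frac{217 - 2}{109} - 210448}{-242713} = \left(\frac{1}{109} \cdot 215 - 210448\right) \left(- \frac{1}{242713}\right) = \left(\frac{215}{109} - 210448\right) \left(- \frac{1}{242713}\right) = \left(- \frac{22938617}{109}\right) \left(- \frac{1}{242713}\right) = \frac{22938617}{26455717}$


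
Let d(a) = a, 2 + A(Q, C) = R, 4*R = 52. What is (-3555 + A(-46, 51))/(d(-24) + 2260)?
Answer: -886/559 ≈ -1.5850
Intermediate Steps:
R = 13 (R = (¼)*52 = 13)
A(Q, C) = 11 (A(Q, C) = -2 + 13 = 11)
(-3555 + A(-46, 51))/(d(-24) + 2260) = (-3555 + 11)/(-24 + 2260) = -3544/2236 = -3544*1/2236 = -886/559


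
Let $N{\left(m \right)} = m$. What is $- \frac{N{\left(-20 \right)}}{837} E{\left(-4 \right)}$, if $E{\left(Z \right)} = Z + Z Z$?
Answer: $\frac{80}{279} \approx 0.28674$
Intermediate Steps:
$E{\left(Z \right)} = Z + Z^{2}$
$- \frac{N{\left(-20 \right)}}{837} E{\left(-4 \right)} = - - \frac{20}{837} \left(- 4 \left(1 - 4\right)\right) = - \left(-20\right) \frac{1}{837} \left(\left(-4\right) \left(-3\right)\right) = - \frac{\left(-20\right) 12}{837} = \left(-1\right) \left(- \frac{80}{279}\right) = \frac{80}{279}$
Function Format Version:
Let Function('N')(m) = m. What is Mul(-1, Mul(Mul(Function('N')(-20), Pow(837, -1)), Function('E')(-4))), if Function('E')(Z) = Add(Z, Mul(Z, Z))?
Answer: Rational(80, 279) ≈ 0.28674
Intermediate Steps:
Function('E')(Z) = Add(Z, Pow(Z, 2))
Mul(-1, Mul(Mul(Function('N')(-20), Pow(837, -1)), Function('E')(-4))) = Mul(-1, Mul(Mul(-20, Pow(837, -1)), Mul(-4, Add(1, -4)))) = Mul(-1, Mul(Mul(-20, Rational(1, 837)), Mul(-4, -3))) = Mul(-1, Mul(Rational(-20, 837), 12)) = Mul(-1, Rational(-80, 279)) = Rational(80, 279)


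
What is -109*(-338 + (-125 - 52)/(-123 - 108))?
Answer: 2830403/77 ≈ 36759.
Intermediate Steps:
-109*(-338 + (-125 - 52)/(-123 - 108)) = -109*(-338 - 177/(-231)) = -109*(-338 - 177*(-1/231)) = -109*(-338 + 59/77) = -109*(-25967/77) = 2830403/77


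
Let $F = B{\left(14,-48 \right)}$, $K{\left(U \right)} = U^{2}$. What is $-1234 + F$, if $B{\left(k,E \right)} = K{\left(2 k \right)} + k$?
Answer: $-436$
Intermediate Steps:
$B{\left(k,E \right)} = k + 4 k^{2}$ ($B{\left(k,E \right)} = \left(2 k\right)^{2} + k = 4 k^{2} + k = k + 4 k^{2}$)
$F = 798$ ($F = 14 \left(1 + 4 \cdot 14\right) = 14 \left(1 + 56\right) = 14 \cdot 57 = 798$)
$-1234 + F = -1234 + 798 = -436$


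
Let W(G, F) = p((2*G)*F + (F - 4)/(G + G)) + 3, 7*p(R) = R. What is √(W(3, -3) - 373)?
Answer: I*√657510/42 ≈ 19.306*I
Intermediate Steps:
p(R) = R/7
W(G, F) = 3 + (-4 + F)/(14*G) + 2*F*G/7 (W(G, F) = ((2*G)*F + (F - 4)/(G + G))/7 + 3 = (2*F*G + (-4 + F)/((2*G)))/7 + 3 = (2*F*G + (-4 + F)*(1/(2*G)))/7 + 3 = (2*F*G + (-4 + F)/(2*G))/7 + 3 = ((-4 + F)/(2*G) + 2*F*G)/7 + 3 = ((-4 + F)/(14*G) + 2*F*G/7) + 3 = 3 + (-4 + F)/(14*G) + 2*F*G/7)
√(W(3, -3) - 373) = √((1/14)*(-4 - 3 + 42*3 + 4*(-3)*3²)/3 - 373) = √((1/14)*(⅓)*(-4 - 3 + 126 + 4*(-3)*9) - 373) = √((1/14)*(⅓)*(-4 - 3 + 126 - 108) - 373) = √((1/14)*(⅓)*11 - 373) = √(11/42 - 373) = √(-15655/42) = I*√657510/42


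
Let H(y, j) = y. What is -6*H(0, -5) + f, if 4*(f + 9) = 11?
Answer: -25/4 ≈ -6.2500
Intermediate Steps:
f = -25/4 (f = -9 + (1/4)*11 = -9 + 11/4 = -25/4 ≈ -6.2500)
-6*H(0, -5) + f = -6*0 - 25/4 = 0 - 25/4 = -25/4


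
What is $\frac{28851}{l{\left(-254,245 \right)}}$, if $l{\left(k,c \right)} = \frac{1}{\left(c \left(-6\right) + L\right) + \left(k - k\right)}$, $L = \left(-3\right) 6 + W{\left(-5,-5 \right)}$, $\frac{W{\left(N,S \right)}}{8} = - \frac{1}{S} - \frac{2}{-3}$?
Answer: $- \frac{213651272}{5} \approx -4.273 \cdot 10^{7}$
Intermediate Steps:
$W{\left(N,S \right)} = \frac{16}{3} - \frac{8}{S}$ ($W{\left(N,S \right)} = 8 \left(- \frac{1}{S} - \frac{2}{-3}\right) = 8 \left(- \frac{1}{S} - - \frac{2}{3}\right) = 8 \left(- \frac{1}{S} + \frac{2}{3}\right) = 8 \left(\frac{2}{3} - \frac{1}{S}\right) = \frac{16}{3} - \frac{8}{S}$)
$L = - \frac{166}{15}$ ($L = \left(-3\right) 6 + \left(\frac{16}{3} - \frac{8}{-5}\right) = -18 + \left(\frac{16}{3} - - \frac{8}{5}\right) = -18 + \left(\frac{16}{3} + \frac{8}{5}\right) = -18 + \frac{104}{15} = - \frac{166}{15} \approx -11.067$)
$l{\left(k,c \right)} = \frac{1}{- \frac{166}{15} - 6 c}$ ($l{\left(k,c \right)} = \frac{1}{\left(c \left(-6\right) - \frac{166}{15}\right) + \left(k - k\right)} = \frac{1}{\left(- 6 c - \frac{166}{15}\right) + 0} = \frac{1}{\left(- \frac{166}{15} - 6 c\right) + 0} = \frac{1}{- \frac{166}{15} - 6 c}$)
$\frac{28851}{l{\left(-254,245 \right)}} = \frac{28851}{\left(-15\right) \frac{1}{166 + 90 \cdot 245}} = \frac{28851}{\left(-15\right) \frac{1}{166 + 22050}} = \frac{28851}{\left(-15\right) \frac{1}{22216}} = \frac{28851}{- \frac{15}{22216}} = 28851 \left(- \frac{22216}{15}\right) = - \frac{213651272}{5}$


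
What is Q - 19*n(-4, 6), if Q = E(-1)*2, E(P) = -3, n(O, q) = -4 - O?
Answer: -6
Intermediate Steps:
Q = -6 (Q = -3*2 = -6)
Q - 19*n(-4, 6) = -6 - 19*(-4 - 1*(-4)) = -6 - 19*(-4 + 4) = -6 - 19*0 = -6 + 0 = -6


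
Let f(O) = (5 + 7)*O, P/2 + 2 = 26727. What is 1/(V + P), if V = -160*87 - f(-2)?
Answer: 1/39554 ≈ 2.5282e-5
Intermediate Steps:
P = 53450 (P = -4 + 2*26727 = -4 + 53454 = 53450)
f(O) = 12*O
V = -13896 (V = -160*87 - 12*(-2) = -13920 - 1*(-24) = -13920 + 24 = -13896)
1/(V + P) = 1/(-13896 + 53450) = 1/39554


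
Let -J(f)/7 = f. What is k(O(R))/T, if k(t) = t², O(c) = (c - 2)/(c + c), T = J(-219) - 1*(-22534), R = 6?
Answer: 1/216603 ≈ 4.6167e-6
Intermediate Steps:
J(f) = -7*f
T = 24067 (T = -7*(-219) - 1*(-22534) = 1533 + 22534 = 24067)
O(c) = (-2 + c)/(2*c) (O(c) = (-2 + c)/((2*c)) = (-2 + c)*(1/(2*c)) = (-2 + c)/(2*c))
k(O(R))/T = ((½)*(-2 + 6)/6)²/24067 = ((½)*(⅙)*4)²*(1/24067) = (⅓)²*(1/24067) = (⅑)*(1/24067) = 1/216603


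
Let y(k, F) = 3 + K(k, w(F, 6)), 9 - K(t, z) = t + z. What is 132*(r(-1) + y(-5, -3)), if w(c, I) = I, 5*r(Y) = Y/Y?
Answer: 7392/5 ≈ 1478.4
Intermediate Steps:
r(Y) = 1/5 (r(Y) = (Y/Y)/5 = (1/5)*1 = 1/5)
K(t, z) = 9 - t - z (K(t, z) = 9 - (t + z) = 9 + (-t - z) = 9 - t - z)
y(k, F) = 6 - k (y(k, F) = 3 + (9 - k - 1*6) = 3 + (9 - k - 6) = 3 + (3 - k) = 6 - k)
132*(r(-1) + y(-5, -3)) = 132*(1/5 + (6 - 1*(-5))) = 132*(1/5 + (6 + 5)) = 132*(1/5 + 11) = 132*(56/5) = 7392/5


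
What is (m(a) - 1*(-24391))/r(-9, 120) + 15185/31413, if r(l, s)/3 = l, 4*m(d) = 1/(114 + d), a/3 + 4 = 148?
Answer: -557491117735/617453928 ≈ -902.89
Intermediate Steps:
a = 432 (a = -12 + 3*148 = -12 + 444 = 432)
m(d) = 1/(4*(114 + d))
r(l, s) = 3*l
(m(a) - 1*(-24391))/r(-9, 120) + 15185/31413 = (1/(4*(114 + 432)) - 1*(-24391))/((3*(-9))) + 15185/31413 = ((¼)/546 + 24391)/(-27) + 15185*(1/31413) = ((¼)*(1/546) + 24391)*(-1/27) + 15185/31413 = (1/2184 + 24391)*(-1/27) + 15185/31413 = (53269945/2184)*(-1/27) + 15185/31413 = -53269945/58968 + 15185/31413 = -557491117735/617453928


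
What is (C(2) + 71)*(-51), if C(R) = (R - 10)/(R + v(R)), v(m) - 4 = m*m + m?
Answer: -3587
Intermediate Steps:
v(m) = 4 + m + m² (v(m) = 4 + (m*m + m) = 4 + (m² + m) = 4 + (m + m²) = 4 + m + m²)
C(R) = (-10 + R)/(4 + R² + 2*R) (C(R) = (R - 10)/(R + (4 + R + R²)) = (-10 + R)/(4 + R² + 2*R))
(C(2) + 71)*(-51) = ((-10 + 2)/(4 + 2² + 2*2) + 71)*(-51) = (-8/(4 + 4 + 4) + 71)*(-51) = (-8/12 + 71)*(-51) = ((1/12)*(-8) + 71)*(-51) = (-⅔ + 71)*(-51) = (211/3)*(-51) = -3587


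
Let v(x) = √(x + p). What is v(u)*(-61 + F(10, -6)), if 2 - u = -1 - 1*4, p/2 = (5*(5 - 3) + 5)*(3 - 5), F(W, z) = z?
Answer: -67*I*√53 ≈ -487.77*I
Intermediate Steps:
p = -60 (p = 2*((5*(5 - 3) + 5)*(3 - 5)) = 2*((5*2 + 5)*(-2)) = 2*((10 + 5)*(-2)) = 2*(15*(-2)) = 2*(-30) = -60)
u = 7 (u = 2 - (-1 - 1*4) = 2 - (-1 - 4) = 2 - 1*(-5) = 2 + 5 = 7)
v(x) = √(-60 + x) (v(x) = √(x - 60) = √(-60 + x))
v(u)*(-61 + F(10, -6)) = √(-60 + 7)*(-61 - 6) = √(-53)*(-67) = (I*√53)*(-67) = -67*I*√53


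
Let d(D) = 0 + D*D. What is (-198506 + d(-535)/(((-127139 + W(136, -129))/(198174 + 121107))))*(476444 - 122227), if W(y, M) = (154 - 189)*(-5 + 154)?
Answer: -731173907062469/2322 ≈ -3.1489e+11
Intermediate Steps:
W(y, M) = -5215 (W(y, M) = -35*149 = -5215)
d(D) = D² (d(D) = 0 + D² = D²)
(-198506 + d(-535)/(((-127139 + W(136, -129))/(198174 + 121107))))*(476444 - 122227) = (-198506 + (-535)²/(((-127139 - 5215)/(198174 + 121107))))*(476444 - 122227) = (-198506 + 286225/((-132354/319281)))*354217 = (-198506 + 286225/((-132354*1/319281)))*354217 = (-198506 + 286225/(-44118/106427))*354217 = (-198506 + 286225*(-106427/44118))*354217 = (-198506 - 30462068075/44118)*354217 = -39219755783/44118*354217 = -731173907062469/2322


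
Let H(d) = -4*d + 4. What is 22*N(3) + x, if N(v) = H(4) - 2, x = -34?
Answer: -342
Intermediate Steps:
H(d) = 4 - 4*d
N(v) = -14 (N(v) = (4 - 4*4) - 2 = (4 - 16) - 2 = -12 - 2 = -14)
22*N(3) + x = 22*(-14) - 34 = -308 - 34 = -342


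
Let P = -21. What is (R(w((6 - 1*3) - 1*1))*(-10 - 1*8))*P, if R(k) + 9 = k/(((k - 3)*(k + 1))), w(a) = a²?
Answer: -15498/5 ≈ -3099.6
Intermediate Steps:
R(k) = -9 + k/((1 + k)*(-3 + k)) (R(k) = -9 + k/(((k - 3)*(k + 1))) = -9 + k/(((-3 + k)*(1 + k))) = -9 + k/(((1 + k)*(-3 + k))) = -9 + k*(1/((1 + k)*(-3 + k))) = -9 + k/((1 + k)*(-3 + k)))
(R(w((6 - 1*3) - 1*1))*(-10 - 1*8))*P = (((-27 - 19*((6 - 1*3) - 1*1)² + 9*(((6 - 1*3) - 1*1)²)²)/(3 - (((6 - 1*3) - 1*1)²)² + 2*((6 - 1*3) - 1*1)²))*(-10 - 1*8))*(-21) = (((-27 - 19*((6 - 3) - 1)² + 9*(((6 - 3) - 1)²)²)/(3 - (((6 - 3) - 1)²)² + 2*((6 - 3) - 1)²))*(-10 - 8))*(-21) = (((-27 - 19*(3 - 1)² + 9*((3 - 1)²)²)/(3 - ((3 - 1)²)² + 2*(3 - 1)²))*(-18))*(-21) = (((-27 - 19*2² + 9*(2²)²)/(3 - (2²)² + 2*2²))*(-18))*(-21) = (((-27 - 19*4 + 9*4²)/(3 - 1*4² + 2*4))*(-18))*(-21) = (((-27 - 76 + 9*16)/(3 - 1*16 + 8))*(-18))*(-21) = (((-27 - 76 + 144)/(3 - 16 + 8))*(-18))*(-21) = ((41/(-5))*(-18))*(-21) = (-⅕*41*(-18))*(-21) = -41/5*(-18)*(-21) = (738/5)*(-21) = -15498/5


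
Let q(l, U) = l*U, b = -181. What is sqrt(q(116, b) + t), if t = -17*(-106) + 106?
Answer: 4*I*sqrt(1193) ≈ 138.16*I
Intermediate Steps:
q(l, U) = U*l
t = 1908 (t = 1802 + 106 = 1908)
sqrt(q(116, b) + t) = sqrt(-181*116 + 1908) = sqrt(-20996 + 1908) = sqrt(-19088) = 4*I*sqrt(1193)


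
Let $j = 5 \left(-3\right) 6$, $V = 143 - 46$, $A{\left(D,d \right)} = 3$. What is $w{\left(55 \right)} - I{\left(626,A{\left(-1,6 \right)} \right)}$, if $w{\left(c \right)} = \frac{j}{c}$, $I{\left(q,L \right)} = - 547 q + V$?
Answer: $\frac{3765557}{11} \approx 3.4232 \cdot 10^{5}$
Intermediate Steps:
$V = 97$ ($V = 143 - 46 = 97$)
$j = -90$ ($j = \left(-15\right) 6 = -90$)
$I{\left(q,L \right)} = 97 - 547 q$ ($I{\left(q,L \right)} = - 547 q + 97 = 97 - 547 q$)
$w{\left(c \right)} = - \frac{90}{c}$
$w{\left(55 \right)} - I{\left(626,A{\left(-1,6 \right)} \right)} = - \frac{90}{55} - \left(97 - 342422\right) = \left(-90\right) \frac{1}{55} - \left(97 - 342422\right) = - \frac{18}{11} - -342325 = - \frac{18}{11} + 342325 = \frac{3765557}{11}$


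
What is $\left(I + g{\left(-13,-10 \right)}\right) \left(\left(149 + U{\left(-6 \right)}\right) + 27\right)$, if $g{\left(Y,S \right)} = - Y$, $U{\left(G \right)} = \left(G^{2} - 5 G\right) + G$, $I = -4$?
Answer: $2124$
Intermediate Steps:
$U{\left(G \right)} = G^{2} - 4 G$
$\left(I + g{\left(-13,-10 \right)}\right) \left(\left(149 + U{\left(-6 \right)}\right) + 27\right) = \left(-4 - -13\right) \left(\left(149 - 6 \left(-4 - 6\right)\right) + 27\right) = \left(-4 + 13\right) \left(\left(149 - -60\right) + 27\right) = 9 \left(\left(149 + 60\right) + 27\right) = 9 \left(209 + 27\right) = 9 \cdot 236 = 2124$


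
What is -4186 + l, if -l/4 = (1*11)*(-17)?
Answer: -3438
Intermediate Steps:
l = 748 (l = -4*1*11*(-17) = -44*(-17) = -4*(-187) = 748)
-4186 + l = -4186 + 748 = -3438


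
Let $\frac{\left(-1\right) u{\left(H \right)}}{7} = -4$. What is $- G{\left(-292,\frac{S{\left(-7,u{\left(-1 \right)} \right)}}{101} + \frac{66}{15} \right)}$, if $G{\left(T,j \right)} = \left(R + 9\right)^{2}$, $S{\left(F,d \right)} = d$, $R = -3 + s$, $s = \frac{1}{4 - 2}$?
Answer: $- \frac{169}{4} \approx -42.25$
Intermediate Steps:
$s = \frac{1}{2} \approx 0.5$
$u{\left(H \right)} = 28$ ($u{\left(H \right)} = \left(-7\right) \left(-4\right) = 28$)
$R = - \frac{5}{2}$ ($R = -3 + \frac{1}{2} = - \frac{5}{2} \approx -2.5$)
$G{\left(T,j \right)} = \frac{169}{4}$ ($G{\left(T,j \right)} = \left(- \frac{5}{2} + 9\right)^{2} = \left(\frac{13}{2}\right)^{2} = \frac{169}{4}$)
$- G{\left(-292,\frac{S{\left(-7,u{\left(-1 \right)} \right)}}{101} + \frac{66}{15} \right)} = \left(-1\right) \frac{169}{4} = - \frac{169}{4}$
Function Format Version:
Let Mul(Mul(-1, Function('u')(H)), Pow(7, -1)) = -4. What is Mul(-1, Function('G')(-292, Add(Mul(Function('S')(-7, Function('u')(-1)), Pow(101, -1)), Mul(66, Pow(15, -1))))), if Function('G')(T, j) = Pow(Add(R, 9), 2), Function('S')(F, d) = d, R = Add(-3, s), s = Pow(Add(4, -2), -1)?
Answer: Rational(-169, 4) ≈ -42.250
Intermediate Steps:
s = Rational(1, 2) (s = Pow(2, -1) = Rational(1, 2) ≈ 0.50000)
Function('u')(H) = 28 (Function('u')(H) = Mul(-7, -4) = 28)
R = Rational(-5, 2) (R = Add(-3, Rational(1, 2)) = Rational(-5, 2) ≈ -2.5000)
Function('G')(T, j) = Rational(169, 4) (Function('G')(T, j) = Pow(Add(Rational(-5, 2), 9), 2) = Pow(Rational(13, 2), 2) = Rational(169, 4))
Mul(-1, Function('G')(-292, Add(Mul(Function('S')(-7, Function('u')(-1)), Pow(101, -1)), Mul(66, Pow(15, -1))))) = Mul(-1, Rational(169, 4)) = Rational(-169, 4)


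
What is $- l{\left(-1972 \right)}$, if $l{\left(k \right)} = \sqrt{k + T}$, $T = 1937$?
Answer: $- i \sqrt{35} \approx - 5.9161 i$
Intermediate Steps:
$l{\left(k \right)} = \sqrt{1937 + k}$ ($l{\left(k \right)} = \sqrt{k + 1937} = \sqrt{1937 + k}$)
$- l{\left(-1972 \right)} = - \sqrt{1937 - 1972} = - \sqrt{-35} = - i \sqrt{35}$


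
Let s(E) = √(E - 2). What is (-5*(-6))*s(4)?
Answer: 30*√2 ≈ 42.426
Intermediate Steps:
s(E) = √(-2 + E)
(-5*(-6))*s(4) = (-5*(-6))*√(-2 + 4) = 30*√2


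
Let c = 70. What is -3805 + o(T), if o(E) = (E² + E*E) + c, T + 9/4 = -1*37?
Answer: -5231/8 ≈ -653.88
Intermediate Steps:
T = -157/4 (T = -9/4 - 1*37 = -9/4 - 37 = -157/4 ≈ -39.250)
o(E) = 70 + 2*E² (o(E) = (E² + E*E) + 70 = (E² + E²) + 70 = 2*E² + 70 = 70 + 2*E²)
-3805 + o(T) = -3805 + (70 + 2*(-157/4)²) = -3805 + (70 + 2*(24649/16)) = -3805 + (70 + 24649/8) = -3805 + 25209/8 = -5231/8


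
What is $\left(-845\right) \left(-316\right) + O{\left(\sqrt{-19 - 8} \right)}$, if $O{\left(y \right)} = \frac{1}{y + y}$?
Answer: $267020 - \frac{i \sqrt{3}}{18} \approx 2.6702 \cdot 10^{5} - 0.096225 i$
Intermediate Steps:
$O{\left(y \right)} = \frac{1}{2 y}$
$\left(-845\right) \left(-316\right) + O{\left(\sqrt{-19 - 8} \right)} = \left(-845\right) \left(-316\right) + \frac{1}{2 \sqrt{-19 - 8}} = 267020 + \frac{1}{2 \sqrt{-27}} = 267020 + \frac{1}{2 \cdot 3 i \sqrt{3}} = 267020 + \frac{\left(- \frac{1}{9}\right) i \sqrt{3}}{2} = 267020 - \frac{i \sqrt{3}}{18}$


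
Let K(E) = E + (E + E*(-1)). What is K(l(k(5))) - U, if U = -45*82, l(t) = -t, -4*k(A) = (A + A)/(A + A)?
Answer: 14761/4 ≈ 3690.3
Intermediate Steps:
k(A) = -¼ (k(A) = -(A + A)/(4*(A + A)) = -2*A/(4*(2*A)) = -2*A*1/(2*A)/4 = -¼*1 = -¼)
K(E) = E (K(E) = E + (E - E) = E + 0 = E)
U = -3690
K(l(k(5))) - U = -1*(-¼) - 1*(-3690) = ¼ + 3690 = 14761/4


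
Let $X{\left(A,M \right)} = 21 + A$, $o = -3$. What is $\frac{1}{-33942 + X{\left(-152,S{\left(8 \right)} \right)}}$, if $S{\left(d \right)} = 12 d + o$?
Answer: $- \frac{1}{34073} \approx -2.9349 \cdot 10^{-5}$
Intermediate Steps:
$S{\left(d \right)} = -3 + 12 d$ ($S{\left(d \right)} = 12 d - 3 = -3 + 12 d$)
$\frac{1}{-33942 + X{\left(-152,S{\left(8 \right)} \right)}} = \frac{1}{-33942 + \left(21 - 152\right)} = \frac{1}{-33942 - 131} = \frac{1}{-34073} = - \frac{1}{34073}$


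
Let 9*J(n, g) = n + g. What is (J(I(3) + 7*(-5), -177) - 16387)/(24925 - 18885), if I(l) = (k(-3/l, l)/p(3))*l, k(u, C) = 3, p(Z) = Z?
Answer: -36923/13590 ≈ -2.7169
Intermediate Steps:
I(l) = l (I(l) = (3/3)*l = (3*(⅓))*l = 1*l = l)
J(n, g) = g/9 + n/9 (J(n, g) = (n + g)/9 = (g + n)/9 = g/9 + n/9)
(J(I(3) + 7*(-5), -177) - 16387)/(24925 - 18885) = (((⅑)*(-177) + (3 + 7*(-5))/9) - 16387)/(24925 - 18885) = ((-59/3 + (3 - 35)/9) - 16387)/6040 = ((-59/3 + (⅑)*(-32)) - 16387)*(1/6040) = ((-59/3 - 32/9) - 16387)*(1/6040) = (-209/9 - 16387)*(1/6040) = -147692/9*1/6040 = -36923/13590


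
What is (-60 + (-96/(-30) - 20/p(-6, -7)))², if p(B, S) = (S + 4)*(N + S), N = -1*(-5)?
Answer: 813604/225 ≈ 3616.0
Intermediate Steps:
N = 5
p(B, S) = (4 + S)*(5 + S) (p(B, S) = (S + 4)*(5 + S) = (4 + S)*(5 + S))
(-60 + (-96/(-30) - 20/p(-6, -7)))² = (-60 + (-96/(-30) - 20/(20 + (-7)² + 9*(-7))))² = (-60 + (-96*(-1/30) - 20/(20 + 49 - 63)))² = (-60 + (16/5 - 20/6))² = (-60 + (16/5 - 20*⅙))² = (-60 + (16/5 - 10/3))² = (-60 - 2/15)² = (-902/15)² = 813604/225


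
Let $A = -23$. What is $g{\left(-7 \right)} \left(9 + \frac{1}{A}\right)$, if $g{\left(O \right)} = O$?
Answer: $- \frac{1442}{23} \approx -62.696$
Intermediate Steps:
$g{\left(-7 \right)} \left(9 + \frac{1}{A}\right) = - 7 \left(9 + \frac{1}{-23}\right) = - 7 \left(9 - \frac{1}{23}\right) = \left(-7\right) \frac{206}{23} = - \frac{1442}{23}$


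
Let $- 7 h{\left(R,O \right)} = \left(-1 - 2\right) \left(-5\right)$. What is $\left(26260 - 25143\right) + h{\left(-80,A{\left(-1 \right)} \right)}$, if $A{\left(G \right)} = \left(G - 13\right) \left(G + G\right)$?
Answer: $\frac{7804}{7} \approx 1114.9$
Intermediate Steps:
$A{\left(G \right)} = 2 G \left(-13 + G\right)$ ($A{\left(G \right)} = \left(-13 + G\right) 2 G = 2 G \left(-13 + G\right)$)
$h{\left(R,O \right)} = - \frac{15}{7}$ ($h{\left(R,O \right)} = - \frac{\left(-1 - 2\right) \left(-5\right)}{7} = - \frac{\left(-3\right) \left(-5\right)}{7} = \left(- \frac{1}{7}\right) 15 = - \frac{15}{7}$)
$\left(26260 - 25143\right) + h{\left(-80,A{\left(-1 \right)} \right)} = \left(26260 - 25143\right) - \frac{15}{7} = 1117 - \frac{15}{7} = \frac{7804}{7}$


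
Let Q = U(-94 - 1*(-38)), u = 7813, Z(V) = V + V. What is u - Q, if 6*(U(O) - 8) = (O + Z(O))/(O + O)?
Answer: 31219/4 ≈ 7804.8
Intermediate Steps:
Z(V) = 2*V
U(O) = 33/4 (U(O) = 8 + ((O + 2*O)/(O + O))/6 = 8 + ((3*O)/((2*O)))/6 = 8 + ((3*O)*(1/(2*O)))/6 = 8 + (⅙)*(3/2) = 8 + ¼ = 33/4)
Q = 33/4 ≈ 8.2500
u - Q = 7813 - 1*33/4 = 7813 - 33/4 = 31219/4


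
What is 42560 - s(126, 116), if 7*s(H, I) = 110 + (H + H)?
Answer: 297558/7 ≈ 42508.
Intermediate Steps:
s(H, I) = 110/7 + 2*H/7 (s(H, I) = (110 + (H + H))/7 = (110 + 2*H)/7 = 110/7 + 2*H/7)
42560 - s(126, 116) = 42560 - (110/7 + (2/7)*126) = 42560 - (110/7 + 36) = 42560 - 1*362/7 = 42560 - 362/7 = 297558/7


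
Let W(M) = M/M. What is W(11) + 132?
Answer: 133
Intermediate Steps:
W(M) = 1
W(11) + 132 = 1 + 132 = 133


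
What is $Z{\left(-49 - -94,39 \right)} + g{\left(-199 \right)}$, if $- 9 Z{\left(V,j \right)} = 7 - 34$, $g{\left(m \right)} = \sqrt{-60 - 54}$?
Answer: $3 + i \sqrt{114} \approx 3.0 + 10.677 i$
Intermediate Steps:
$g{\left(m \right)} = i \sqrt{114}$ ($g{\left(m \right)} = \sqrt{-114} = i \sqrt{114}$)
$Z{\left(V,j \right)} = 3$ ($Z{\left(V,j \right)} = - \frac{7 - 34}{9} = \left(- \frac{1}{9}\right) \left(-27\right) = 3$)
$Z{\left(-49 - -94,39 \right)} + g{\left(-199 \right)} = 3 + i \sqrt{114}$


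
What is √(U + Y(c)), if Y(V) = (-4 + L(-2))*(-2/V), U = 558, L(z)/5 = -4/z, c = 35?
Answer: √683130/35 ≈ 23.615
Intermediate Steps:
L(z) = -20/z (L(z) = 5*(-4/z) = -20/z)
Y(V) = -12/V (Y(V) = (-4 - 20/(-2))*(-2/V) = (-4 - 20*(-½))*(-2/V) = (-4 + 10)*(-2/V) = 6*(-2/V) = -12/V)
√(U + Y(c)) = √(558 - 12/35) = √(19518/35) = √683130/35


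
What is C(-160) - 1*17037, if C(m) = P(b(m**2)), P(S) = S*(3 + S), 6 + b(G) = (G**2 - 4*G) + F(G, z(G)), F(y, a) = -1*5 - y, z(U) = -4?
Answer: 429328961374575051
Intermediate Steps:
F(y, a) = -5 - y
b(G) = -11 + G**2 - 5*G (b(G) = -6 + ((G**2 - 4*G) + (-5 - G)) = -6 + (-5 + G**2 - 5*G) = -11 + G**2 - 5*G)
C(m) = (-11 + m**4 - 5*m**2)*(-8 + m**4 - 5*m**2) (C(m) = (-11 + (m**2)**2 - 5*m**2)*(3 + (-11 + (m**2)**2 - 5*m**2)) = (-11 + m**4 - 5*m**2)*(3 + (-11 + m**4 - 5*m**2)) = (-11 + m**4 - 5*m**2)*(-8 + m**4 - 5*m**2))
C(-160) - 1*17037 = (8 - 1*(-160)**4 + 5*(-160)**2)*(11 - 1*(-160)**4 + 5*(-160)**2) - 1*17037 = (8 - 1*655360000 + 5*25600)*(11 - 1*655360000 + 5*25600) - 17037 = (8 - 655360000 + 128000)*(11 - 655360000 + 128000) - 17037 = -655231992*(-655231989) - 17037 = 429328961374592088 - 17037 = 429328961374575051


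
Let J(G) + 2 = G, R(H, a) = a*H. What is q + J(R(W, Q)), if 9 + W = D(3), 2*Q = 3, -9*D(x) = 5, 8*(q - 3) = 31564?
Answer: 23593/6 ≈ 3932.2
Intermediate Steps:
q = 7897/2 (q = 3 + (⅛)*31564 = 3 + 7891/2 = 7897/2 ≈ 3948.5)
D(x) = -5/9 (D(x) = -⅑*5 = -5/9)
Q = 3/2 (Q = (½)*3 = 3/2 ≈ 1.5000)
W = -86/9 (W = -9 - 5/9 = -86/9 ≈ -9.5556)
R(H, a) = H*a
J(G) = -2 + G
q + J(R(W, Q)) = 7897/2 + (-2 - 86/9*3/2) = 7897/2 + (-2 - 43/3) = 7897/2 - 49/3 = 23593/6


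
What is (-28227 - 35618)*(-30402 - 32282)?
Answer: 4002059980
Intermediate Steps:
(-28227 - 35618)*(-30402 - 32282) = -63845*(-62684) = 4002059980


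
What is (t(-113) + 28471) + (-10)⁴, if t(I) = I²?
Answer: 51240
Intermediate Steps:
(t(-113) + 28471) + (-10)⁴ = ((-113)² + 28471) + (-10)⁴ = (12769 + 28471) + 10000 = 41240 + 10000 = 51240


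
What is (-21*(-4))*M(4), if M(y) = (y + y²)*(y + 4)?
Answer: 13440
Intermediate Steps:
M(y) = (4 + y)*(y + y²) (M(y) = (y + y²)*(4 + y) = (4 + y)*(y + y²))
(-21*(-4))*M(4) = (-21*(-4))*(4*(4 + 4² + 5*4)) = 84*(4*(4 + 16 + 20)) = 84*(4*40) = 84*160 = 13440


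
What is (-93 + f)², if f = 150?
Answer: 3249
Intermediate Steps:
(-93 + f)² = (-93 + 150)² = 57² = 3249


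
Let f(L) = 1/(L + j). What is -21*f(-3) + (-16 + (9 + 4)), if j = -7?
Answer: -9/10 ≈ -0.90000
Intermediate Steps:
f(L) = 1/(-7 + L) (f(L) = 1/(L - 7) = 1/(-7 + L))
-21*f(-3) + (-16 + (9 + 4)) = -21/(-7 - 3) + (-16 + (9 + 4)) = -21/(-10) + (-16 + 13) = -21*(-1/10) - 3 = 21/10 - 3 = -9/10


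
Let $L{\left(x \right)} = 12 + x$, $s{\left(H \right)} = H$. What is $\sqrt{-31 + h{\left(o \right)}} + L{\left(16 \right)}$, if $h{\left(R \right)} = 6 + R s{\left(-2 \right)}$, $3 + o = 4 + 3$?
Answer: $28 + i \sqrt{33} \approx 28.0 + 5.7446 i$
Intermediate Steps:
$o = 4$ ($o = -3 + \left(4 + 3\right) = -3 + 7 = 4$)
$h{\left(R \right)} = 6 - 2 R$ ($h{\left(R \right)} = 6 + R \left(-2\right) = 6 - 2 R$)
$\sqrt{-31 + h{\left(o \right)}} + L{\left(16 \right)} = \sqrt{-31 + \left(6 - 8\right)} + \left(12 + 16\right) = \sqrt{-31 + \left(6 - 8\right)} + 28 = \sqrt{-31 - 2} + 28 = \sqrt{-33} + 28 = i \sqrt{33} + 28 = 28 + i \sqrt{33}$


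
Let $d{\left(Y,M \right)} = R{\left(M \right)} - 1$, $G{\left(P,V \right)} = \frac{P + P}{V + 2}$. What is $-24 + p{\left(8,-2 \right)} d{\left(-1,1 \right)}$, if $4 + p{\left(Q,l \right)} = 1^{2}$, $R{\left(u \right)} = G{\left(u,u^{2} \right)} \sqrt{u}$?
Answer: $-23$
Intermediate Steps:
$G{\left(P,V \right)} = \frac{2 P}{2 + V}$
$R{\left(u \right)} = \frac{2 u^{\frac{3}{2}}}{2 + u^{2}}$ ($R{\left(u \right)} = \frac{2 u}{2 + u^{2}} \sqrt{u} = \frac{2 u^{\frac{3}{2}}}{2 + u^{2}}$)
$p{\left(Q,l \right)} = -3$ ($p{\left(Q,l \right)} = -4 + 1^{2} = -4 + 1 = -3$)
$d{\left(Y,M \right)} = -1 + \frac{2 M^{\frac{3}{2}}}{2 + M^{2}}$ ($d{\left(Y,M \right)} = \frac{2 M^{\frac{3}{2}}}{2 + M^{2}} - 1 = -1 + \frac{2 M^{\frac{3}{2}}}{2 + M^{2}}$)
$-24 + p{\left(8,-2 \right)} d{\left(-1,1 \right)} = -24 - 3 \frac{-2 - 1^{2} + 2 \cdot 1^{\frac{3}{2}}}{2 + 1^{2}} = -24 - 3 \frac{-2 - 1 + 2 \cdot 1}{2 + 1} = -24 - 3 \frac{-2 - 1 + 2}{3} = -24 - 3 \cdot \frac{1}{3} \left(-1\right) = -24 - -1 = -24 + 1 = -23$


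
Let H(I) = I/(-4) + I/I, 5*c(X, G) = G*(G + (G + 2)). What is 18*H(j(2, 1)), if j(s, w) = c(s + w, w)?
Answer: 72/5 ≈ 14.400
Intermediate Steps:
c(X, G) = G*(2 + 2*G)/5 (c(X, G) = (G*(G + (G + 2)))/5 = (G*(G + (2 + G)))/5 = (G*(2 + 2*G))/5 = G*(2 + 2*G)/5)
j(s, w) = 2*w*(1 + w)/5
H(I) = 1 - I/4 (H(I) = I*(-¼) + 1 = -I/4 + 1 = 1 - I/4)
18*H(j(2, 1)) = 18*(1 - (1 + 1)/10) = 18*(1 - 2/10) = 18*(1 - ¼*⅘) = 18*(1 - ⅕) = 18*(⅘) = 72/5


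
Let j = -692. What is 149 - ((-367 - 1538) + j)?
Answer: 2746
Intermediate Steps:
149 - ((-367 - 1538) + j) = 149 - ((-367 - 1538) - 692) = 149 - (-1905 - 692) = 149 - 1*(-2597) = 149 + 2597 = 2746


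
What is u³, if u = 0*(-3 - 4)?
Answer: 0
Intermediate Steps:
u = 0 (u = 0*(-7) = 0)
u³ = 0³ = 0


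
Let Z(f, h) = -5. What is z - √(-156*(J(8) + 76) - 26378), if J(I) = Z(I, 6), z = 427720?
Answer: 427720 - I*√37454 ≈ 4.2772e+5 - 193.53*I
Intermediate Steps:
J(I) = -5
z - √(-156*(J(8) + 76) - 26378) = 427720 - √(-156*(-5 + 76) - 26378) = 427720 - √(-156*71 - 26378) = 427720 - √(-11076 - 26378) = 427720 - √(-37454) = 427720 - I*√37454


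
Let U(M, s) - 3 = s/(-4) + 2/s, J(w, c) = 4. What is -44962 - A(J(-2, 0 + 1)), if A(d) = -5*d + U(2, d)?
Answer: -89889/2 ≈ -44945.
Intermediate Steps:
U(M, s) = 3 + 2/s - s/4 (U(M, s) = 3 + (s/(-4) + 2/s) = 3 + (s*(-¼) + 2/s) = 3 + (-s/4 + 2/s) = 3 + (2/s - s/4) = 3 + 2/s - s/4)
A(d) = 3 + 2/d - 21*d/4 (A(d) = -5*d + (3 + 2/d - d/4) = 3 + 2/d - 21*d/4)
-44962 - A(J(-2, 0 + 1)) = -44962 - (3 + 2/4 - 21/4*4) = -44962 - (3 + 2*(¼) - 21) = -44962 - (3 + ½ - 21) = -44962 - 1*(-35/2) = -44962 + 35/2 = -89889/2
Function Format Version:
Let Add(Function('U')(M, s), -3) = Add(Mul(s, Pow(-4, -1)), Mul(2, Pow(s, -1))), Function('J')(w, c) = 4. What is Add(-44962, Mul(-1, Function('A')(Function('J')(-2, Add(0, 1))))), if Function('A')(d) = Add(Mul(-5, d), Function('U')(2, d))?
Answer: Rational(-89889, 2) ≈ -44945.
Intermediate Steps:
Function('U')(M, s) = Add(3, Mul(2, Pow(s, -1)), Mul(Rational(-1, 4), s)) (Function('U')(M, s) = Add(3, Add(Mul(s, Pow(-4, -1)), Mul(2, Pow(s, -1)))) = Add(3, Add(Mul(s, Rational(-1, 4)), Mul(2, Pow(s, -1)))) = Add(3, Add(Mul(Rational(-1, 4), s), Mul(2, Pow(s, -1)))) = Add(3, Add(Mul(2, Pow(s, -1)), Mul(Rational(-1, 4), s))) = Add(3, Mul(2, Pow(s, -1)), Mul(Rational(-1, 4), s)))
Function('A')(d) = Add(3, Mul(2, Pow(d, -1)), Mul(Rational(-21, 4), d)) (Function('A')(d) = Add(Mul(-5, d), Add(3, Mul(2, Pow(d, -1)), Mul(Rational(-1, 4), d))) = Add(3, Mul(2, Pow(d, -1)), Mul(Rational(-21, 4), d)))
Add(-44962, Mul(-1, Function('A')(Function('J')(-2, Add(0, 1))))) = Add(-44962, Mul(-1, Add(3, Mul(2, Pow(4, -1)), Mul(Rational(-21, 4), 4)))) = Add(-44962, Mul(-1, Add(3, Mul(2, Rational(1, 4)), -21))) = Add(-44962, Mul(-1, Add(3, Rational(1, 2), -21))) = Add(-44962, Mul(-1, Rational(-35, 2))) = Add(-44962, Rational(35, 2)) = Rational(-89889, 2)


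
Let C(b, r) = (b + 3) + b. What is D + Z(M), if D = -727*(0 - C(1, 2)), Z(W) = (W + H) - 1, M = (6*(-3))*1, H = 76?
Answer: 3692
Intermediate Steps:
C(b, r) = 3 + 2*b (C(b, r) = (3 + b) + b = 3 + 2*b)
M = -18 (M = -18*1 = -18)
Z(W) = 75 + W (Z(W) = (W + 76) - 1 = (76 + W) - 1 = 75 + W)
D = 3635 (D = -727*(0 - (3 + 2*1)) = -727*(0 - (3 + 2)) = -727*(0 - 1*5) = -727*(0 - 5) = -727*(-5) = 3635)
D + Z(M) = 3635 + (75 - 18) = 3635 + 57 = 3692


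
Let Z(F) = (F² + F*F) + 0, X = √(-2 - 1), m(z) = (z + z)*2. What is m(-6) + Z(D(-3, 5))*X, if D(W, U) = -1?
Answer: -24 + 2*I*√3 ≈ -24.0 + 3.4641*I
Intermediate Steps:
m(z) = 4*z (m(z) = (2*z)*2 = 4*z)
X = I*√3 (X = √(-3) = I*√3 ≈ 1.732*I)
Z(F) = 2*F² (Z(F) = (F² + F²) + 0 = 2*F² + 0 = 2*F²)
m(-6) + Z(D(-3, 5))*X = 4*(-6) + (2*(-1)²)*(I*√3) = -24 + (2*1)*(I*√3) = -24 + 2*(I*√3) = -24 + 2*I*√3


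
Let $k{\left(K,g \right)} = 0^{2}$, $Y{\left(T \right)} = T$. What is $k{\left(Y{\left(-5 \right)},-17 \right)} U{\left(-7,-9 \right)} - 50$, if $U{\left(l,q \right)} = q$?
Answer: $-50$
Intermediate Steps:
$k{\left(K,g \right)} = 0$
$k{\left(Y{\left(-5 \right)},-17 \right)} U{\left(-7,-9 \right)} - 50 = 0 \left(-9\right) - 50 = 0 - 50 = -50$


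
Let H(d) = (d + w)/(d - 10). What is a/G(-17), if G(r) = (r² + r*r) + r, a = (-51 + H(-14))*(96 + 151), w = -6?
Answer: -74347/3366 ≈ -22.088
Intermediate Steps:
H(d) = (-6 + d)/(-10 + d) (H(d) = (d - 6)/(d - 10) = (-6 + d)/(-10 + d))
a = -74347/6 (a = (-51 + (-6 - 14)/(-10 - 14))*(96 + 151) = (-51 - 20/(-24))*247 = (-51 - 1/24*(-20))*247 = (-51 + ⅚)*247 = -301/6*247 = -74347/6 ≈ -12391.)
G(r) = r + 2*r² (G(r) = (r² + r²) + r = 2*r² + r = r + 2*r²)
a/G(-17) = -74347*(-1/(17*(1 + 2*(-17))))/6 = -74347*(-1/(17*(1 - 34)))/6 = -74347/(6*((-17*(-33)))) = -74347/6/561 = -74347/6*1/561 = -74347/3366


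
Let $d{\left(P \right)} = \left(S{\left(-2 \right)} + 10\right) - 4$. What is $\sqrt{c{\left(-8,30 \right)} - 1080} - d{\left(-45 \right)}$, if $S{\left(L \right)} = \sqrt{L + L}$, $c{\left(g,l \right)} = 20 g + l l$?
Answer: $-6 - 2 i + 2 i \sqrt{85} \approx -6.0 + 16.439 i$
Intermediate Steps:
$c{\left(g,l \right)} = l^{2} + 20 g$ ($c{\left(g,l \right)} = 20 g + l^{2} = l^{2} + 20 g$)
$S{\left(L \right)} = \sqrt{2} \sqrt{L}$ ($S{\left(L \right)} = \sqrt{2 L} = \sqrt{2} \sqrt{L}$)
$d{\left(P \right)} = 6 + 2 i$ ($d{\left(P \right)} = \left(\sqrt{2} \sqrt{-2} + 10\right) - 4 = \left(\sqrt{2} i \sqrt{2} + 10\right) - 4 = \left(2 i + 10\right) - 4 = \left(10 + 2 i\right) - 4 = 6 + 2 i$)
$\sqrt{c{\left(-8,30 \right)} - 1080} - d{\left(-45 \right)} = \sqrt{\left(30^{2} + 20 \left(-8\right)\right) - 1080} - \left(6 + 2 i\right) = \sqrt{\left(900 - 160\right) - 1080} - \left(6 + 2 i\right) = \sqrt{740 - 1080} - \left(6 + 2 i\right) = \sqrt{-340} - \left(6 + 2 i\right) = 2 i \sqrt{85} - \left(6 + 2 i\right) = -6 - 2 i + 2 i \sqrt{85}$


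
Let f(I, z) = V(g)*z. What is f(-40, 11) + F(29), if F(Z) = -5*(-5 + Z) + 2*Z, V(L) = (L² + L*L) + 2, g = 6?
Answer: 752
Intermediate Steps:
V(L) = 2 + 2*L² (V(L) = (L² + L²) + 2 = 2*L² + 2 = 2 + 2*L²)
f(I, z) = 74*z (f(I, z) = (2 + 2*6²)*z = (2 + 2*36)*z = (2 + 72)*z = 74*z)
F(Z) = 25 - 3*Z (F(Z) = (25 - 5*Z) + 2*Z = 25 - 3*Z)
f(-40, 11) + F(29) = 74*11 + (25 - 3*29) = 814 + (25 - 87) = 814 - 62 = 752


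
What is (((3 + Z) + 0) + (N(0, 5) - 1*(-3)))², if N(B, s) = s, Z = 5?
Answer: 256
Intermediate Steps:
(((3 + Z) + 0) + (N(0, 5) - 1*(-3)))² = (((3 + 5) + 0) + (5 - 1*(-3)))² = ((8 + 0) + (5 + 3))² = (8 + 8)² = 16² = 256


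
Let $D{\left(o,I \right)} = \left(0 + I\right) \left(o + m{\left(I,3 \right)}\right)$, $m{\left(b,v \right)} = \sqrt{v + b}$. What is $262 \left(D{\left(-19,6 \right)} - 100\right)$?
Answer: $-51352$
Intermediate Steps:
$m{\left(b,v \right)} = \sqrt{b + v}$
$D{\left(o,I \right)} = I \left(o + \sqrt{3 + I}\right)$ ($D{\left(o,I \right)} = \left(0 + I\right) \left(o + \sqrt{I + 3}\right) = I \left(o + \sqrt{3 + I}\right)$)
$262 \left(D{\left(-19,6 \right)} - 100\right) = 262 \left(6 \left(-19 + \sqrt{3 + 6}\right) - 100\right) = 262 \left(6 \left(-19 + \sqrt{9}\right) - 100\right) = 262 \left(6 \left(-19 + 3\right) - 100\right) = 262 \left(6 \left(-16\right) - 100\right) = 262 \left(-96 - 100\right) = 262 \left(-196\right) = -51352$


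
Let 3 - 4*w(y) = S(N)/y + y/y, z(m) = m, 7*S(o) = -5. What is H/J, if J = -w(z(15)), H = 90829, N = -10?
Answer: -7629636/43 ≈ -1.7743e+5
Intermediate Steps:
S(o) = -5/7 (S(o) = (⅐)*(-5) = -5/7)
w(y) = ½ + 5/(28*y) (w(y) = ¾ - (-5/(7*y) + y/y)/4 = ¾ - (-5/(7*y) + 1)/4 = ¾ - (1 - 5/(7*y))/4 = ¾ + (-¼ + 5/(28*y)) = ½ + 5/(28*y))
J = -43/84 (J = -(5 + 14*15)/(28*15) = -(5 + 210)/(28*15) = -215/(28*15) = -1*43/84 = -43/84 ≈ -0.51190)
H/J = 90829/(-43/84) = 90829*(-84/43) = -7629636/43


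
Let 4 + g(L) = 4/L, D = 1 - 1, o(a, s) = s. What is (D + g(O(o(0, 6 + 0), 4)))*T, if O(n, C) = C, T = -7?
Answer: 21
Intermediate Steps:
D = 0
g(L) = -4 + 4/L
(D + g(O(o(0, 6 + 0), 4)))*T = (0 + (-4 + 4/4))*(-7) = (0 + (-4 + 4*(¼)))*(-7) = (0 + (-4 + 1))*(-7) = (0 - 3)*(-7) = -3*(-7) = 21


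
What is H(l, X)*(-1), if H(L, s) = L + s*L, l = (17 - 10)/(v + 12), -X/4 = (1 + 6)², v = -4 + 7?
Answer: 91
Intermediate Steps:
v = 3
X = -196 (X = -4*(1 + 6)² = -4*7² = -4*49 = -196)
l = 7/15 (l = (17 - 10)/(3 + 12) = 7/15 ≈ 0.46667)
H(L, s) = L + L*s
H(l, X)*(-1) = (7*(1 - 196)/15)*(-1) = ((7/15)*(-195))*(-1) = -91*(-1) = 91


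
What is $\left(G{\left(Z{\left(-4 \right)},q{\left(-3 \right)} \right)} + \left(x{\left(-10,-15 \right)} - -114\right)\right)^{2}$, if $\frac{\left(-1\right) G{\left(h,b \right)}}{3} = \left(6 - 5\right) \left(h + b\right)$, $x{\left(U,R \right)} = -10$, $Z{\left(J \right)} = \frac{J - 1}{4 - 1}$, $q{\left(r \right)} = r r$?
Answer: $6724$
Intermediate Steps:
$q{\left(r \right)} = r^{2}$
$Z{\left(J \right)} = - \frac{1}{3} + \frac{J}{3}$ ($Z{\left(J \right)} = \frac{-1 + J}{3} = \left(-1 + J\right) \frac{1}{3} = - \frac{1}{3} + \frac{J}{3}$)
$G{\left(h,b \right)} = - 3 b - 3 h$ ($G{\left(h,b \right)} = - 3 \left(6 - 5\right) \left(h + b\right) = - 3 \cdot 1 \left(b + h\right) = - 3 \left(b + h\right) = - 3 b - 3 h$)
$\left(G{\left(Z{\left(-4 \right)},q{\left(-3 \right)} \right)} + \left(x{\left(-10,-15 \right)} - -114\right)\right)^{2} = \left(\left(- 3 \left(-3\right)^{2} - 3 \left(- \frac{1}{3} + \frac{1}{3} \left(-4\right)\right)\right) - -104\right)^{2} = \left(\left(\left(-3\right) 9 - 3 \left(- \frac{1}{3} - \frac{4}{3}\right)\right) + \left(-10 + 114\right)\right)^{2} = \left(\left(-27 - -5\right) + 104\right)^{2} = \left(\left(-27 + 5\right) + 104\right)^{2} = \left(-22 + 104\right)^{2} = 82^{2} = 6724$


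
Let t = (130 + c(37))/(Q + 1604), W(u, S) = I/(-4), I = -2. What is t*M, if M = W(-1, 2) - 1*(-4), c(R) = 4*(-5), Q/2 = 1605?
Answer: 495/4814 ≈ 0.10283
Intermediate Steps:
Q = 3210 (Q = 2*1605 = 3210)
W(u, S) = ½ (W(u, S) = -2/(-4) = -2*(-¼) = ½)
c(R) = -20
t = 55/2407 (t = (130 - 20)/(3210 + 1604) = 110/4814 = 110*(1/4814) = 55/2407 ≈ 0.022850)
M = 9/2 (M = ½ - 1*(-4) = ½ + 4 = 9/2 ≈ 4.5000)
t*M = (55/2407)*(9/2) = 495/4814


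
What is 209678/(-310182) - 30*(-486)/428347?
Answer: -2508602609/3907809681 ≈ -0.64195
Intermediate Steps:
209678/(-310182) - 30*(-486)/428347 = 209678*(-1/310182) + 14580*(1/428347) = -6167/9123 + 14580/428347 = -2508602609/3907809681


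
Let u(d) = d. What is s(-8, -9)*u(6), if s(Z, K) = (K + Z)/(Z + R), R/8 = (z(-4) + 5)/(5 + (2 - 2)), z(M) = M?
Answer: 255/16 ≈ 15.938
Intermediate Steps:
R = 8/5 (R = 8*((-4 + 5)/(5 + (2 - 2))) = 8*(1/(5 + 0)) = 8*(1/5) = 8*(1*(⅕)) = 8*(⅕) = 8/5 ≈ 1.6000)
s(Z, K) = (K + Z)/(8/5 + Z) (s(Z, K) = (K + Z)/(Z + 8/5) = (K + Z)/(8/5 + Z))
s(-8, -9)*u(6) = (5*(-9 - 8)/(8 + 5*(-8)))*6 = (5*(-17)/(8 - 40))*6 = (5*(-17)/(-32))*6 = (5*(-1/32)*(-17))*6 = (85/32)*6 = 255/16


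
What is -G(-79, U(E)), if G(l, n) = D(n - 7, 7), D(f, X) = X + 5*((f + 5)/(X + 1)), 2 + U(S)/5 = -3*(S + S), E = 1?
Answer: 77/4 ≈ 19.250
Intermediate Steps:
U(S) = -10 - 30*S (U(S) = -10 + 5*(-3*(S + S)) = -10 + 5*(-6*S) = -10 - 30*S)
D(f, X) = X + 5*(5 + f)/(1 + X) (D(f, X) = X + 5*((5 + f)/(1 + X)) = X + 5*(5 + f)/(1 + X))
G(l, n) = 23/4 + 5*n/8 (G(l, n) = (25 + 7 + 7² + 5*(n - 7))/(1 + 7) = (25 + 7 + 49 + 5*(-7 + n))/8 = (25 + 7 + 49 + (-35 + 5*n))/8 = (46 + 5*n)/8 = 23/4 + 5*n/8)
-G(-79, U(E)) = -(23/4 + 5*(-10 - 30*1)/8) = -(23/4 + 5*(-10 - 30)/8) = -(23/4 + (5/8)*(-40)) = -(23/4 - 25) = -1*(-77/4) = 77/4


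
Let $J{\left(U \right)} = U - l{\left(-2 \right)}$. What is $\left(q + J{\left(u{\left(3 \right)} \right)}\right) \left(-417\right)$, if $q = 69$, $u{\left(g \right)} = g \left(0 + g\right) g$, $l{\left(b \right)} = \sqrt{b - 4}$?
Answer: $-40032 + 417 i \sqrt{6} \approx -40032.0 + 1021.4 i$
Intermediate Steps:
$l{\left(b \right)} = \sqrt{-4 + b}$
$u{\left(g \right)} = g^{3}$ ($u{\left(g \right)} = g g g = g^{2} g = g^{3}$)
$J{\left(U \right)} = U - i \sqrt{6}$ ($J{\left(U \right)} = U - \sqrt{-4 - 2} = U - \sqrt{-6} = U - i \sqrt{6}$)
$\left(q + J{\left(u{\left(3 \right)} \right)}\right) \left(-417\right) = \left(69 + \left(3^{3} - i \sqrt{6}\right)\right) \left(-417\right) = \left(69 + \left(27 - i \sqrt{6}\right)\right) \left(-417\right) = \left(96 - i \sqrt{6}\right) \left(-417\right) = -40032 + 417 i \sqrt{6}$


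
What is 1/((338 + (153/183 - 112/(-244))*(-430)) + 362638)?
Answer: 61/22107566 ≈ 2.7592e-6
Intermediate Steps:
1/((338 + (153/183 - 112/(-244))*(-430)) + 362638) = 1/((338 + (153*(1/183) - 112*(-1/244))*(-430)) + 362638) = 1/((338 + (51/61 + 28/61)*(-430)) + 362638) = 1/((338 + (79/61)*(-430)) + 362638) = 1/((338 - 33970/61) + 362638) = 1/(-13352/61 + 362638) = 1/(22107566/61) = 61/22107566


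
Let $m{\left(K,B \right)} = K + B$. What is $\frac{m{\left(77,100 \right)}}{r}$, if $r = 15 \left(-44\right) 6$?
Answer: $- \frac{59}{1320} \approx -0.044697$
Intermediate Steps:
$m{\left(K,B \right)} = B + K$
$r = -3960$ ($r = \left(-660\right) 6 = -3960$)
$\frac{m{\left(77,100 \right)}}{r} = \frac{100 + 77}{-3960} = 177 \left(- \frac{1}{3960}\right) = - \frac{59}{1320}$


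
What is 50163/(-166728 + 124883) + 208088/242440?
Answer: -4544836/13348555 ≈ -0.34047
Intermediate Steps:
50163/(-166728 + 124883) + 208088/242440 = 50163/(-41845) + 208088*(1/242440) = 50163*(-1/41845) + 1369/1595 = -50163/41845 + 1369/1595 = -4544836/13348555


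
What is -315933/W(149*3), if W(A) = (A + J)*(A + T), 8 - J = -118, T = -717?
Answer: 105311/51570 ≈ 2.0421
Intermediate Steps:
J = 126 (J = 8 - 1*(-118) = 8 + 118 = 126)
W(A) = (-717 + A)*(126 + A) (W(A) = (A + 126)*(A - 717) = (126 + A)*(-717 + A) = (-717 + A)*(126 + A))
-315933/W(149*3) = -315933/(-90342 + (149*3)² - 88059*3) = -315933/(-90342 + 447² - 591*447) = -315933/(-90342 + 199809 - 264177) = -315933/(-154710) = -315933*(-1/154710) = 105311/51570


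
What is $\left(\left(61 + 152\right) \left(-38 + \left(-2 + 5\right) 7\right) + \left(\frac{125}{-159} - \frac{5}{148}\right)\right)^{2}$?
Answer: $\frac{7263925678596889}{553755024} \approx 1.3118 \cdot 10^{7}$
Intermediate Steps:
$\left(\left(61 + 152\right) \left(-38 + \left(-2 + 5\right) 7\right) + \left(\frac{125}{-159} - \frac{5}{148}\right)\right)^{2} = \left(213 \left(-38 + 3 \cdot 7\right) + \left(125 \left(- \frac{1}{159}\right) - \frac{5}{148}\right)\right)^{2} = \left(213 \left(-38 + 21\right) - \frac{19295}{23532}\right)^{2} = \left(213 \left(-17\right) - \frac{19295}{23532}\right)^{2} = \left(-3621 - \frac{19295}{23532}\right)^{2} = \left(- \frac{85228667}{23532}\right)^{2} = \frac{7263925678596889}{553755024}$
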